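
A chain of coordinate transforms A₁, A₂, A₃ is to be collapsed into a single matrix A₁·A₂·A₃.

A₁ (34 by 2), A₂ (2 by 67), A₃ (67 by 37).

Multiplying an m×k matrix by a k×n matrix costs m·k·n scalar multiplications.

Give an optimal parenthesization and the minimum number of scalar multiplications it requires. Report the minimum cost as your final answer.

7474

(A₁·(A₂·A₃)): cost 7474.
((A₁·A₂)·A₃): cost 88842.
Optimal: (A₁·(A₂·A₃)) with cost 7474.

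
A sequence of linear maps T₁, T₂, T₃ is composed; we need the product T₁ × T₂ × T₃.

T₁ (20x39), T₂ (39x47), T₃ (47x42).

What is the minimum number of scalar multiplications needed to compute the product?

76140

Order (T₁ × (T₂ × T₃)): (T₂ × T₃): 39×47 by 47×42 → 39×42, cost 39·47·42 = 76986; (T₁ × (T₂ × T₃)): 20×39 by 39×42 → 20×42, cost 20·39·42 = 32760; cumulative 109746. Total 109746.
Order ((T₁ × T₂) × T₃): (T₁ × T₂): 20×39 by 39×47 → 20×47, cost 20·39·47 = 36660; ((T₁ × T₂) × T₃): 20×47 by 47×42 → 20×42, cost 20·47·42 = 39480; cumulative 76140. Total 76140.
Minimum: 76140.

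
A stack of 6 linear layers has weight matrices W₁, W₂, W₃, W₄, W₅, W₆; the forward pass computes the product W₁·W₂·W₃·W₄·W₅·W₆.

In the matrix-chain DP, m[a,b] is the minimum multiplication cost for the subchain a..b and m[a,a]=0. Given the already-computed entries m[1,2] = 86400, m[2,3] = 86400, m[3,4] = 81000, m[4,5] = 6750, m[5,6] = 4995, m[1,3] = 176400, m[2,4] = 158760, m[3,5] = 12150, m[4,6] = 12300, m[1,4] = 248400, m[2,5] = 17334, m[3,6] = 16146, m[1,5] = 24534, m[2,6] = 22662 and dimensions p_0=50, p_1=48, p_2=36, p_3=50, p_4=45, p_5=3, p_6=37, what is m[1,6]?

m[1,6] = min over k∈[1,5] of m[1,k]+m[k+1,6]+p_{0}·p_k·p_{6}.
k=1: 0 + 22662 + 50·48·37 = 111462; k=2: 86400 + 16146 + 50·36·37 = 169146; k=3: 176400 + 12300 + 50·50·37 = 281200; k=4: 248400 + 4995 + 50·45·37 = 336645; k=5: 24534 + 0 + 50·3·37 = 30084.
Minimum: 30084 at k=5.

30084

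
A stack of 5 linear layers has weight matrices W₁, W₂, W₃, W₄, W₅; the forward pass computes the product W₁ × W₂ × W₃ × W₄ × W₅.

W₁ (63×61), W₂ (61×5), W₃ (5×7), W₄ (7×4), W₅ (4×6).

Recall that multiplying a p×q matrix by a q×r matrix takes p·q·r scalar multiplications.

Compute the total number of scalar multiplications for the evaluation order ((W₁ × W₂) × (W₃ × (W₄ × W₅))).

(W₁ × W₂): 63×61 by 61×5 → 63×5, cost 63·61·5 = 19215
(W₄ × W₅): 7×4 by 4×6 → 7×6, cost 7·4·6 = 168
(W₃ × (W₄ × W₅)): 5×7 by 7×6 → 5×6, cost 5·7·6 = 210; cumulative 378
((W₁ × W₂) × (W₃ × (W₄ × W₅))): 63×5 by 5×6 → 63×6, cost 63·5·6 = 1890; cumulative 21483
Total: 21483 scalar multiplications.

21483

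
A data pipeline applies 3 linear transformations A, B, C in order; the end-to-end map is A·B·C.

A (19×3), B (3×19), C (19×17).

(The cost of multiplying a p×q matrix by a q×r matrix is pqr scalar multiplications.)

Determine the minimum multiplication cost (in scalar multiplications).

1938

Order (A·(B·C)): (B·C): 3×19 by 19×17 → 3×17, cost 3·19·17 = 969; (A·(B·C)): 19×3 by 3×17 → 19×17, cost 19·3·17 = 969; cumulative 1938. Total 1938.
Order ((A·B)·C): (A·B): 19×3 by 3×19 → 19×19, cost 19·3·19 = 1083; ((A·B)·C): 19×19 by 19×17 → 19×17, cost 19·19·17 = 6137; cumulative 7220. Total 7220.
Minimum: 1938.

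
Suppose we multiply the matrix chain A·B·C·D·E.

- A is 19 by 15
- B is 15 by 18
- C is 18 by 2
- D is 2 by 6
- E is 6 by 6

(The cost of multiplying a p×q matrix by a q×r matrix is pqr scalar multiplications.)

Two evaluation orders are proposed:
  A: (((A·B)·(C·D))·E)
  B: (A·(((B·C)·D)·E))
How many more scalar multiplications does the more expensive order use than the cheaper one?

Order A = (((A·B)·(C·D))·E): (A·B): 19×15 by 15×18 → 19×18, cost 19·15·18 = 5130; (C·D): 18×2 by 2×6 → 18×6, cost 18·2·6 = 216; ((A·B)·(C·D)): 19×18 by 18×6 → 19×6, cost 19·18·6 = 2052; cumulative 7398; (((A·B)·(C·D))·E): 19×6 by 6×6 → 19×6, cost 19·6·6 = 684; cumulative 8082. Total 8082.
Order B = (A·(((B·C)·D)·E)): (B·C): 15×18 by 18×2 → 15×2, cost 15·18·2 = 540; ((B·C)·D): 15×2 by 2×6 → 15×6, cost 15·2·6 = 180; cumulative 720; (((B·C)·D)·E): 15×6 by 6×6 → 15×6, cost 15·6·6 = 540; cumulative 1260; (A·(((B·C)·D)·E)): 19×15 by 15×6 → 19×6, cost 19·15·6 = 1710; cumulative 2970. Total 2970.
Difference: |8082 − 2970| = 5112.

5112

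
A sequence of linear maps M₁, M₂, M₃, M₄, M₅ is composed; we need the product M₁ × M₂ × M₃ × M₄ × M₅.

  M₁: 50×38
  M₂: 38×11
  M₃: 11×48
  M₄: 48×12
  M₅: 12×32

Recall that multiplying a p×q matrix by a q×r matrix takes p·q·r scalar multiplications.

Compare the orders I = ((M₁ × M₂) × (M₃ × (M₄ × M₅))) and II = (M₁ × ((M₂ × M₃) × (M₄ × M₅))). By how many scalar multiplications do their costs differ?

83836

Order I = ((M₁ × M₂) × (M₃ × (M₄ × M₅))): (M₁ × M₂): 50×38 by 38×11 → 50×11, cost 50·38·11 = 20900; (M₄ × M₅): 48×12 by 12×32 → 48×32, cost 48·12·32 = 18432; (M₃ × (M₄ × M₅)): 11×48 by 48×32 → 11×32, cost 11·48·32 = 16896; cumulative 35328; ((M₁ × M₂) × (M₃ × (M₄ × M₅))): 50×11 by 11×32 → 50×32, cost 50·11·32 = 17600; cumulative 73828. Total 73828.
Order II = (M₁ × ((M₂ × M₃) × (M₄ × M₅))): (M₂ × M₃): 38×11 by 11×48 → 38×48, cost 38·11·48 = 20064; (M₄ × M₅): 48×12 by 12×32 → 48×32, cost 48·12·32 = 18432; ((M₂ × M₃) × (M₄ × M₅)): 38×48 by 48×32 → 38×32, cost 38·48·32 = 58368; cumulative 96864; (M₁ × ((M₂ × M₃) × (M₄ × M₅))): 50×38 by 38×32 → 50×32, cost 50·38·32 = 60800; cumulative 157664. Total 157664.
Difference: |73828 − 157664| = 83836.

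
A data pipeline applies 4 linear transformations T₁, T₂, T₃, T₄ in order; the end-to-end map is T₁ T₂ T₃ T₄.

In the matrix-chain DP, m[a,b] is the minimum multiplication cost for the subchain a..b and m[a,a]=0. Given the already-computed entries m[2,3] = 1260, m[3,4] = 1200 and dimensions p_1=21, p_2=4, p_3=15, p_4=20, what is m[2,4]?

2880

m[2,4] = min over k∈[2,3] of m[2,k]+m[k+1,4]+p_{1}·p_k·p_{4}.
k=2: 0 + 1200 + 21·4·20 = 2880; k=3: 1260 + 0 + 21·15·20 = 7560.
Minimum: 2880 at k=2.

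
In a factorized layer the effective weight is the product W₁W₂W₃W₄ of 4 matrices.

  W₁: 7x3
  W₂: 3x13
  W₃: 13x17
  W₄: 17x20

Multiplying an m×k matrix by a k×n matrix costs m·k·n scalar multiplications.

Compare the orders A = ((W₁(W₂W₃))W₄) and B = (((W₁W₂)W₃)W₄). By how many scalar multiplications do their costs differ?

800

Order A = ((W₁(W₂W₃))W₄): (W₂W₃): 3×13 by 13×17 → 3×17, cost 3·13·17 = 663; (W₁(W₂W₃)): 7×3 by 3×17 → 7×17, cost 7·3·17 = 357; cumulative 1020; ((W₁(W₂W₃))W₄): 7×17 by 17×20 → 7×20, cost 7·17·20 = 2380; cumulative 3400. Total 3400.
Order B = (((W₁W₂)W₃)W₄): (W₁W₂): 7×3 by 3×13 → 7×13, cost 7·3·13 = 273; ((W₁W₂)W₃): 7×13 by 13×17 → 7×17, cost 7·13·17 = 1547; cumulative 1820; (((W₁W₂)W₃)W₄): 7×17 by 17×20 → 7×20, cost 7·17·20 = 2380; cumulative 4200. Total 4200.
Difference: |3400 − 4200| = 800.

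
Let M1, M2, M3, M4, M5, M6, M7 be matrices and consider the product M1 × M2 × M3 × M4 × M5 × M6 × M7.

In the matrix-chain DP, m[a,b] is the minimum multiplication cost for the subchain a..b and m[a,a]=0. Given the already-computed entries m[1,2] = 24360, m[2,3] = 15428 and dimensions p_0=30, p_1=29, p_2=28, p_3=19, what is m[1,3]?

31958

m[1,3] = min over k∈[1,2] of m[1,k]+m[k+1,3]+p_{0}·p_k·p_{3}.
k=1: 0 + 15428 + 30·29·19 = 31958; k=2: 24360 + 0 + 30·28·19 = 40320.
Minimum: 31958 at k=1.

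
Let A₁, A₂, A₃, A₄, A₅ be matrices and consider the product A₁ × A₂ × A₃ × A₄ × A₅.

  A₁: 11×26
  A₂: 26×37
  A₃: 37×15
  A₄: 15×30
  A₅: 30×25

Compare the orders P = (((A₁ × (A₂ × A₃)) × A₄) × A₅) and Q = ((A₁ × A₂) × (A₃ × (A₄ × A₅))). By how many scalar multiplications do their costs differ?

Order P = (((A₁ × (A₂ × A₃)) × A₄) × A₅): (A₂ × A₃): 26×37 by 37×15 → 26×15, cost 26·37·15 = 14430; (A₁ × (A₂ × A₃)): 11×26 by 26×15 → 11×15, cost 11·26·15 = 4290; cumulative 18720; ((A₁ × (A₂ × A₃)) × A₄): 11×15 by 15×30 → 11×30, cost 11·15·30 = 4950; cumulative 23670; (((A₁ × (A₂ × A₃)) × A₄) × A₅): 11×30 by 30×25 → 11×25, cost 11·30·25 = 8250; cumulative 31920. Total 31920.
Order Q = ((A₁ × A₂) × (A₃ × (A₄ × A₅))): (A₁ × A₂): 11×26 by 26×37 → 11×37, cost 11·26·37 = 10582; (A₄ × A₅): 15×30 by 30×25 → 15×25, cost 15·30·25 = 11250; (A₃ × (A₄ × A₅)): 37×15 by 15×25 → 37×25, cost 37·15·25 = 13875; cumulative 25125; ((A₁ × A₂) × (A₃ × (A₄ × A₅))): 11×37 by 37×25 → 11×25, cost 11·37·25 = 10175; cumulative 45882. Total 45882.
Difference: |31920 − 45882| = 13962.

13962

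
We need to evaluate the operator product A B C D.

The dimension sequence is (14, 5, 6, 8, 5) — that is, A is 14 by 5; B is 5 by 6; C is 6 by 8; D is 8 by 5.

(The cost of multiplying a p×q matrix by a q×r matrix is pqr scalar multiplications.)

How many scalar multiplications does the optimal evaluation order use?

Adjacent pairs: AB = 14·5·6 = 420; BC = 5·6·8 = 240; CD = 6·8·5 = 240.
Length 3: A..C: k=1: 0+240+14·5·8=800; k=2: 420+0+14·6·8=1092 → min 800 | B..D: k=2: 0+240+5·6·5=390; k=3: 240+0+5·8·5=440 → min 390.
Length 4: A..D: k=1: 0+390+14·5·5=740; k=2: 420+240+14·6·5=1080; k=3: 800+0+14·8·5=1360 → min 740.
Optimal order: (A (B (C D))) with cost 740.

740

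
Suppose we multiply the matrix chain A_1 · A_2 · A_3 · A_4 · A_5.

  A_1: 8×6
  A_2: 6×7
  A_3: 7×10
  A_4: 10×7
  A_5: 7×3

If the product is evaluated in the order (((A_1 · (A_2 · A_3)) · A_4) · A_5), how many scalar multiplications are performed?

1628

(A_2 · A_3): 6×7 by 7×10 → 6×10, cost 6·7·10 = 420
(A_1 · (A_2 · A_3)): 8×6 by 6×10 → 8×10, cost 8·6·10 = 480; cumulative 900
((A_1 · (A_2 · A_3)) · A_4): 8×10 by 10×7 → 8×7, cost 8·10·7 = 560; cumulative 1460
(((A_1 · (A_2 · A_3)) · A_4) · A_5): 8×7 by 7×3 → 8×3, cost 8·7·3 = 168; cumulative 1628
Total: 1628 scalar multiplications.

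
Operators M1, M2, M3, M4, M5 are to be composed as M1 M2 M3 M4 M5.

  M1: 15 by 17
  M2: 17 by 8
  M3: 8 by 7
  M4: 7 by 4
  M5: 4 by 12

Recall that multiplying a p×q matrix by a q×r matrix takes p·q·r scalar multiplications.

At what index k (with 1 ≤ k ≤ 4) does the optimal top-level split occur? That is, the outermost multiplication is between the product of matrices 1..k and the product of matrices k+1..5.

4

Adjacent pairs: M1M2 = 15·17·8 = 2040; M2M3 = 17·8·7 = 952; M3M4 = 8·7·4 = 224; M4M5 = 7·4·12 = 336.
Length 3: M1..M3: k=1: 0+952+15·17·7=2737; k=2: 2040+0+15·8·7=2880 → min 2737 | M2..M4: k=2: 0+224+17·8·4=768; k=3: 952+0+17·7·4=1428 → min 768 | M3..M5: k=3: 0+336+8·7·12=1008; k=4: 224+0+8·4·12=608 → min 608.
Length 4: M1..M4: k=1: 0+768+15·17·4=1788; k=2: 2040+224+15·8·4=2744; k=3: 2737+0+15·7·4=3157 → min 1788 | M2..M5: k=2: 0+608+17·8·12=2240; k=3: 952+336+17·7·12=2716; k=4: 768+0+17·4·12=1584 → min 1584.
Top-level splits: k=1: (M1..M1)·(M2..M5) → 0+1584+15·17·12 = 4644; k=2: (M1..M2)·(M3..M5) → 2040+608+15·8·12 = 4088; k=3: (M1..M3)·(M4..M5) → 2737+336+15·7·12 = 4333; k=4: (M1..M4)·(M5..M5) → 1788+0+15·4·12 = 2508.
Best split is after M4, i.e. k = 4.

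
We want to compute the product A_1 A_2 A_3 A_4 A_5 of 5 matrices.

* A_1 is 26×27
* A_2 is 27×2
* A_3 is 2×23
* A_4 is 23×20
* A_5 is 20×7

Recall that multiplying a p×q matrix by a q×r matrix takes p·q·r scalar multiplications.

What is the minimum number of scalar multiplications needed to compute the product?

Adjacent pairs: A_1A_2 = 26·27·2 = 1404; A_2A_3 = 27·2·23 = 1242; A_3A_4 = 2·23·20 = 920; A_4A_5 = 23·20·7 = 3220.
Length 3: A_1..A_3: k=1: 0+1242+26·27·23=17388; k=2: 1404+0+26·2·23=2600 → min 2600 | A_2..A_4: k=2: 0+920+27·2·20=2000; k=3: 1242+0+27·23·20=13662 → min 2000 | A_3..A_5: k=3: 0+3220+2·23·7=3542; k=4: 920+0+2·20·7=1200 → min 1200.
Length 4: A_1..A_4: k=1: 0+2000+26·27·20=16040; k=2: 1404+920+26·2·20=3364; k=3: 2600+0+26·23·20=14560 → min 3364 | A_2..A_5: k=2: 0+1200+27·2·7=1578; k=3: 1242+3220+27·23·7=8809; k=4: 2000+0+27·20·7=5780 → min 1578.
Length 5: A_1..A_5: k=1: 0+1578+26·27·7=6492; k=2: 1404+1200+26·2·7=2968; k=3: 2600+3220+26·23·7=10006; k=4: 3364+0+26·20·7=7004 → min 2968.
Optimal order: ((A_1 A_2) ((A_3 A_4) A_5)) with cost 2968.

2968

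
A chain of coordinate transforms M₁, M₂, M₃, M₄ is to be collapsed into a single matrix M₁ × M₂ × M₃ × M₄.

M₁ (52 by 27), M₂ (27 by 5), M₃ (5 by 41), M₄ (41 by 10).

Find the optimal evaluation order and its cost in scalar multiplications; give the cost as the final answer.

11670

Adjacent pairs: M₁M₂ = 52·27·5 = 7020; M₂M₃ = 27·5·41 = 5535; M₃M₄ = 5·41·10 = 2050.
Length 3: M₁..M₃: k=1: 0+5535+52·27·41=63099; k=2: 7020+0+52·5·41=17680 → min 17680 | M₂..M₄: k=2: 0+2050+27·5·10=3400; k=3: 5535+0+27·41·10=16605 → min 3400.
Length 4: M₁..M₄: k=1: 0+3400+52·27·10=17440; k=2: 7020+2050+52·5·10=11670; k=3: 17680+0+52·41·10=39000 → min 11670.
Optimal parenthesization: ((M₁ × M₂) × (M₃ × M₄)) with cost 11670.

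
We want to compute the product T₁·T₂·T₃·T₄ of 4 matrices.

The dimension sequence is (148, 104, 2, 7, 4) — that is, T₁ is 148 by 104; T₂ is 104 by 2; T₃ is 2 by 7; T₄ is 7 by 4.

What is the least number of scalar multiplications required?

32024

Adjacent pairs: T₁T₂ = 148·104·2 = 30784; T₂T₃ = 104·2·7 = 1456; T₃T₄ = 2·7·4 = 56.
Length 3: T₁..T₃: k=1: 0+1456+148·104·7=109200; k=2: 30784+0+148·2·7=32856 → min 32856 | T₂..T₄: k=2: 0+56+104·2·4=888; k=3: 1456+0+104·7·4=4368 → min 888.
Length 4: T₁..T₄: k=1: 0+888+148·104·4=62456; k=2: 30784+56+148·2·4=32024; k=3: 32856+0+148·7·4=37000 → min 32024.
Optimal order: ((T₁·T₂)·(T₃·T₄)) with cost 32024.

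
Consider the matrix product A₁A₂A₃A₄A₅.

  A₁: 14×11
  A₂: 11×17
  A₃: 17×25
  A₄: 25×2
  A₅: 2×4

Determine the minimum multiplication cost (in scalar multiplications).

1644

Adjacent pairs: A₁A₂ = 14·11·17 = 2618; A₂A₃ = 11·17·25 = 4675; A₃A₄ = 17·25·2 = 850; A₄A₅ = 25·2·4 = 200.
Length 3: A₁..A₃: k=1: 0+4675+14·11·25=8525; k=2: 2618+0+14·17·25=8568 → min 8525 | A₂..A₄: k=2: 0+850+11·17·2=1224; k=3: 4675+0+11·25·2=5225 → min 1224 | A₃..A₅: k=3: 0+200+17·25·4=1900; k=4: 850+0+17·2·4=986 → min 986.
Length 4: A₁..A₄: k=1: 0+1224+14·11·2=1532; k=2: 2618+850+14·17·2=3944; k=3: 8525+0+14·25·2=9225 → min 1532 | A₂..A₅: k=2: 0+986+11·17·4=1734; k=3: 4675+200+11·25·4=5975; k=4: 1224+0+11·2·4=1312 → min 1312.
Length 5: A₁..A₅: k=1: 0+1312+14·11·4=1928; k=2: 2618+986+14·17·4=4556; k=3: 8525+200+14·25·4=10125; k=4: 1532+0+14·2·4=1644 → min 1644.
Optimal order: ((A₁(A₂(A₃A₄)))A₅) with cost 1644.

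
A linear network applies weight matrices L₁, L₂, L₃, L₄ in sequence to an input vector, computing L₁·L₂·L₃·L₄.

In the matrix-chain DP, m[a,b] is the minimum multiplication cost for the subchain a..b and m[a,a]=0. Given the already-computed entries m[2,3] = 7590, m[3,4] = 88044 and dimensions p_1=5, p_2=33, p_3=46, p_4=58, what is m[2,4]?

20930

m[2,4] = min over k∈[2,3] of m[2,k]+m[k+1,4]+p_{1}·p_k·p_{4}.
k=2: 0 + 88044 + 5·33·58 = 97614; k=3: 7590 + 0 + 5·46·58 = 20930.
Minimum: 20930 at k=3.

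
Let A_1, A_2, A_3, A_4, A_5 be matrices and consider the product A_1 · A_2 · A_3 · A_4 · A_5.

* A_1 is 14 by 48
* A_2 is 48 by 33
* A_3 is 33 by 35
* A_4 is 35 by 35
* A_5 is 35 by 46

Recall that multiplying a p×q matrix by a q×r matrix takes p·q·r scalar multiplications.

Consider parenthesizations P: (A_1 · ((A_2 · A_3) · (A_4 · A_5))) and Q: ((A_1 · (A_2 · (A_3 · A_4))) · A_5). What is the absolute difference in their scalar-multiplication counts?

78057

Order P = (A_1 · ((A_2 · A_3) · (A_4 · A_5))): (A_2 · A_3): 48×33 by 33×35 → 48×35, cost 48·33·35 = 55440; (A_4 · A_5): 35×35 by 35×46 → 35×46, cost 35·35·46 = 56350; ((A_2 · A_3) · (A_4 · A_5)): 48×35 by 35×46 → 48×46, cost 48·35·46 = 77280; cumulative 189070; (A_1 · ((A_2 · A_3) · (A_4 · A_5))): 14×48 by 48×46 → 14×46, cost 14·48·46 = 30912; cumulative 219982. Total 219982.
Order Q = ((A_1 · (A_2 · (A_3 · A_4))) · A_5): (A_3 · A_4): 33×35 by 35×35 → 33×35, cost 33·35·35 = 40425; (A_2 · (A_3 · A_4)): 48×33 by 33×35 → 48×35, cost 48·33·35 = 55440; cumulative 95865; (A_1 · (A_2 · (A_3 · A_4))): 14×48 by 48×35 → 14×35, cost 14·48·35 = 23520; cumulative 119385; ((A_1 · (A_2 · (A_3 · A_4))) · A_5): 14×35 by 35×46 → 14×46, cost 14·35·46 = 22540; cumulative 141925. Total 141925.
Difference: |219982 − 141925| = 78057.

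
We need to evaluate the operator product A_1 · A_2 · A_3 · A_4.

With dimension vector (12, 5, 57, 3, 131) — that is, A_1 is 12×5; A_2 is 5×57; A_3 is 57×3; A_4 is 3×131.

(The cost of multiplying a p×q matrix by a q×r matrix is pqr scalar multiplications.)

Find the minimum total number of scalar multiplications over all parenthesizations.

Adjacent pairs: A_1A_2 = 12·5·57 = 3420; A_2A_3 = 5·57·3 = 855; A_3A_4 = 57·3·131 = 22401.
Length 3: A_1..A_3: k=1: 0+855+12·5·3=1035; k=2: 3420+0+12·57·3=5472 → min 1035 | A_2..A_4: k=2: 0+22401+5·57·131=59736; k=3: 855+0+5·3·131=2820 → min 2820.
Length 4: A_1..A_4: k=1: 0+2820+12·5·131=10680; k=2: 3420+22401+12·57·131=115425; k=3: 1035+0+12·3·131=5751 → min 5751.
Optimal order: ((A_1 · (A_2 · A_3)) · A_4) with cost 5751.

5751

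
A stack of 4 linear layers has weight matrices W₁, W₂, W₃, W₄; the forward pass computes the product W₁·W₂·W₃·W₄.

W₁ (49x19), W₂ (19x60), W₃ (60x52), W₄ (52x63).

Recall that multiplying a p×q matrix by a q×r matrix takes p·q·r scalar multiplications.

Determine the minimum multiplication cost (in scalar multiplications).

180177

Adjacent pairs: W₁W₂ = 49·19·60 = 55860; W₂W₃ = 19·60·52 = 59280; W₃W₄ = 60·52·63 = 196560.
Length 3: W₁..W₃: k=1: 0+59280+49·19·52=107692; k=2: 55860+0+49·60·52=208740 → min 107692 | W₂..W₄: k=2: 0+196560+19·60·63=268380; k=3: 59280+0+19·52·63=121524 → min 121524.
Length 4: W₁..W₄: k=1: 0+121524+49·19·63=180177; k=2: 55860+196560+49·60·63=437640; k=3: 107692+0+49·52·63=268216 → min 180177.
Optimal order: (W₁·((W₂·W₃)·W₄)) with cost 180177.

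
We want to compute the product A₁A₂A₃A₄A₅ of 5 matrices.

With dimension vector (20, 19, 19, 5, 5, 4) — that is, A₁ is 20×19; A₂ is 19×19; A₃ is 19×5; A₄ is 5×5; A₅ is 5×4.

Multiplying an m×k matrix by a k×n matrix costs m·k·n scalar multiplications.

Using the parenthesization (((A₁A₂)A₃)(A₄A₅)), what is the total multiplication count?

(A₁A₂): 20×19 by 19×19 → 20×19, cost 20·19·19 = 7220
((A₁A₂)A₃): 20×19 by 19×5 → 20×5, cost 20·19·5 = 1900; cumulative 9120
(A₄A₅): 5×5 by 5×4 → 5×4, cost 5·5·4 = 100
(((A₁A₂)A₃)(A₄A₅)): 20×5 by 5×4 → 20×4, cost 20·5·4 = 400; cumulative 9620
Total: 9620 scalar multiplications.

9620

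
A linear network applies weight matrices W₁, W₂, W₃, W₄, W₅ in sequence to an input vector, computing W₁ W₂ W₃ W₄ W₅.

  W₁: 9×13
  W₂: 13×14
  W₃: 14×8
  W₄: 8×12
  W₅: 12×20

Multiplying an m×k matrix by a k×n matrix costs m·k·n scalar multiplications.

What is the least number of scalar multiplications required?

Adjacent pairs: W₁W₂ = 9·13·14 = 1638; W₂W₃ = 13·14·8 = 1456; W₃W₄ = 14·8·12 = 1344; W₄W₅ = 8·12·20 = 1920.
Length 3: W₁..W₃: k=1: 0+1456+9·13·8=2392; k=2: 1638+0+9·14·8=2646 → min 2392 | W₂..W₄: k=2: 0+1344+13·14·12=3528; k=3: 1456+0+13·8·12=2704 → min 2704 | W₃..W₅: k=3: 0+1920+14·8·20=4160; k=4: 1344+0+14·12·20=4704 → min 4160.
Length 4: W₁..W₄: k=1: 0+2704+9·13·12=4108; k=2: 1638+1344+9·14·12=4494; k=3: 2392+0+9·8·12=3256 → min 3256 | W₂..W₅: k=2: 0+4160+13·14·20=7800; k=3: 1456+1920+13·8·20=5456; k=4: 2704+0+13·12·20=5824 → min 5456.
Length 5: W₁..W₅: k=1: 0+5456+9·13·20=7796; k=2: 1638+4160+9·14·20=8318; k=3: 2392+1920+9·8·20=5752; k=4: 3256+0+9·12·20=5416 → min 5416.
Optimal order: (((W₁ (W₂ W₃)) W₄) W₅) with cost 5416.

5416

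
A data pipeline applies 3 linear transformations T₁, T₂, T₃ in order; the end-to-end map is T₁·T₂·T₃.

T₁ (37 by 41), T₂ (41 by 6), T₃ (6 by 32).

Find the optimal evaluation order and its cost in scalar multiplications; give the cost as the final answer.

16206

(T₁·(T₂·T₃)): cost 56416.
((T₁·T₂)·T₃): cost 16206.
Optimal: ((T₁·T₂)·T₃) with cost 16206.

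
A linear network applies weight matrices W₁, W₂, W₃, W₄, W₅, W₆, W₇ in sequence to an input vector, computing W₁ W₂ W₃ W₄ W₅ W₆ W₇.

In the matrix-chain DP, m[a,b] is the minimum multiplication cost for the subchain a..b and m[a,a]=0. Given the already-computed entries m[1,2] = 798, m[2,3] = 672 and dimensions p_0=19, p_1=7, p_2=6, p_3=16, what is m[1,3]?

2622

m[1,3] = min over k∈[1,2] of m[1,k]+m[k+1,3]+p_{0}·p_k·p_{3}.
k=1: 0 + 672 + 19·7·16 = 2800; k=2: 798 + 0 + 19·6·16 = 2622.
Minimum: 2622 at k=2.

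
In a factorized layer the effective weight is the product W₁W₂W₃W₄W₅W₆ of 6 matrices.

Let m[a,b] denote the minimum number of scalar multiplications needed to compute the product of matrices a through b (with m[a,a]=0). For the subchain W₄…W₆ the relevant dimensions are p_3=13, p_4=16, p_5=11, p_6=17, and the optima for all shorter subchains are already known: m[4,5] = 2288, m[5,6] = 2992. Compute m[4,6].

4719

m[4,6] = min over k∈[4,5] of m[4,k]+m[k+1,6]+p_{3}·p_k·p_{6}.
k=4: 0 + 2992 + 13·16·17 = 6528; k=5: 2288 + 0 + 13·11·17 = 4719.
Minimum: 4719 at k=5.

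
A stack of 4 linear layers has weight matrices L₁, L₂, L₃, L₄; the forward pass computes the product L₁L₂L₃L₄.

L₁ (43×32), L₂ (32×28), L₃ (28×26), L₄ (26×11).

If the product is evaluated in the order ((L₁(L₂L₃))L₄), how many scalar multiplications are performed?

(L₂L₃): 32×28 by 28×26 → 32×26, cost 32·28·26 = 23296
(L₁(L₂L₃)): 43×32 by 32×26 → 43×26, cost 43·32·26 = 35776; cumulative 59072
((L₁(L₂L₃))L₄): 43×26 by 26×11 → 43×11, cost 43·26·11 = 12298; cumulative 71370
Total: 71370 scalar multiplications.

71370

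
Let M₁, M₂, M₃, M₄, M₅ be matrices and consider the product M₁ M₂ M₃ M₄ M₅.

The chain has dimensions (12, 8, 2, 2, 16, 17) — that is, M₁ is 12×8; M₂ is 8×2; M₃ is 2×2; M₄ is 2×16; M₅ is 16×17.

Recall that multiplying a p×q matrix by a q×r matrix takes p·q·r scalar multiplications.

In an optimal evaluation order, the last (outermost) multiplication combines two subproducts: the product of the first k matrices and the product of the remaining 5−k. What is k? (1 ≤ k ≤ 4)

3

Adjacent pairs: M₁M₂ = 12·8·2 = 192; M₂M₃ = 8·2·2 = 32; M₃M₄ = 2·2·16 = 64; M₄M₅ = 2·16·17 = 544.
Length 3: M₁..M₃: k=1: 0+32+12·8·2=224; k=2: 192+0+12·2·2=240 → min 224 | M₂..M₄: k=2: 0+64+8·2·16=320; k=3: 32+0+8·2·16=288 → min 288 | M₃..M₅: k=3: 0+544+2·2·17=612; k=4: 64+0+2·16·17=608 → min 608.
Length 4: M₁..M₄: k=1: 0+288+12·8·16=1824; k=2: 192+64+12·2·16=640; k=3: 224+0+12·2·16=608 → min 608 | M₂..M₅: k=2: 0+608+8·2·17=880; k=3: 32+544+8·2·17=848; k=4: 288+0+8·16·17=2464 → min 848.
Top-level splits: k=1: (M₁..M₁)·(M₂..M₅) → 0+848+12·8·17 = 2480; k=2: (M₁..M₂)·(M₃..M₅) → 192+608+12·2·17 = 1208; k=3: (M₁..M₃)·(M₄..M₅) → 224+544+12·2·17 = 1176; k=4: (M₁..M₄)·(M₅..M₅) → 608+0+12·16·17 = 3872.
Best split is after M₃, i.e. k = 3.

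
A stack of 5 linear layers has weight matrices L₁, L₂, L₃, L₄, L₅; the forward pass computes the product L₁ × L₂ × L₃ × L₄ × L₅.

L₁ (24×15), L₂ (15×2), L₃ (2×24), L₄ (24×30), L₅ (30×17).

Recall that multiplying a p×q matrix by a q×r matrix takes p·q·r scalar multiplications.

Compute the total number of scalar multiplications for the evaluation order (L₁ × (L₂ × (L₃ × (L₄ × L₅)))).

(L₄ × L₅): 24×30 by 30×17 → 24×17, cost 24·30·17 = 12240
(L₃ × (L₄ × L₅)): 2×24 by 24×17 → 2×17, cost 2·24·17 = 816; cumulative 13056
(L₂ × (L₃ × (L₄ × L₅))): 15×2 by 2×17 → 15×17, cost 15·2·17 = 510; cumulative 13566
(L₁ × (L₂ × (L₃ × (L₄ × L₅)))): 24×15 by 15×17 → 24×17, cost 24·15·17 = 6120; cumulative 19686
Total: 19686 scalar multiplications.

19686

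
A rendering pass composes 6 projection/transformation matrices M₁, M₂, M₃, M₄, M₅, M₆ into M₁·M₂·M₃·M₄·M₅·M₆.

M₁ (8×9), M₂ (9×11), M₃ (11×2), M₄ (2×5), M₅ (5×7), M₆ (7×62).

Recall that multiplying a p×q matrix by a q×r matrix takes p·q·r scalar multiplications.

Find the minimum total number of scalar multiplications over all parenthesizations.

Adjacent pairs: M₁M₂ = 8·9·11 = 792; M₂M₃ = 9·11·2 = 198; M₃M₄ = 11·2·5 = 110; M₄M₅ = 2·5·7 = 70; M₅M₆ = 5·7·62 = 2170.
Length 3: M₁..M₃: k=1: 0+198+8·9·2=342; k=2: 792+0+8·11·2=968 → min 342 | M₂..M₄: k=2: 0+110+9·11·5=605; k=3: 198+0+9·2·5=288 → min 288 | M₃..M₅: k=3: 0+70+11·2·7=224; k=4: 110+0+11·5·7=495 → min 224 | M₄..M₆: k=4: 0+2170+2·5·62=2790; k=5: 70+0+2·7·62=938 → min 938.
Length 4: M₁..M₄: k=1: 0+288+8·9·5=648; k=2: 792+110+8·11·5=1342; k=3: 342+0+8·2·5=422 → min 422 | M₂..M₅: k=2: 0+224+9·11·7=917; k=3: 198+70+9·2·7=394; k=4: 288+0+9·5·7=603 → min 394 | M₃..M₆: k=3: 0+938+11·2·62=2302; k=4: 110+2170+11·5·62=5690; k=5: 224+0+11·7·62=4998 → min 2302.
Length 5: M₁..M₅: k=1: 0+394+8·9·7=898; k=2: 792+224+8·11·7=1632; k=3: 342+70+8·2·7=524; k=4: 422+0+8·5·7=702 → min 524 | M₂..M₆: k=2: 0+2302+9·11·62=8440; k=3: 198+938+9·2·62=2252; k=4: 288+2170+9·5·62=5248; k=5: 394+0+9·7·62=4300 → min 2252.
Length 6: M₁..M₆: k=1: 0+2252+8·9·62=6716; k=2: 792+2302+8·11·62=8550; k=3: 342+938+8·2·62=2272; k=4: 422+2170+8·5·62=5072; k=5: 524+0+8·7·62=3996 → min 2272.
Optimal order: ((M₁·(M₂·M₃))·((M₄·M₅)·M₆)) with cost 2272.

2272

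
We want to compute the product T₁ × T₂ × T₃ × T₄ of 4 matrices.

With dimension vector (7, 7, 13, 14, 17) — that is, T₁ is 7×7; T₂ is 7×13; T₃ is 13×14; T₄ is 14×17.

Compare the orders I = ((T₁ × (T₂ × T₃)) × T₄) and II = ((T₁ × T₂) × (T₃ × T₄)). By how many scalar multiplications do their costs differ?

Order I = ((T₁ × (T₂ × T₃)) × T₄): (T₂ × T₃): 7×13 by 13×14 → 7×14, cost 7·13·14 = 1274; (T₁ × (T₂ × T₃)): 7×7 by 7×14 → 7×14, cost 7·7·14 = 686; cumulative 1960; ((T₁ × (T₂ × T₃)) × T₄): 7×14 by 14×17 → 7×17, cost 7·14·17 = 1666; cumulative 3626. Total 3626.
Order II = ((T₁ × T₂) × (T₃ × T₄)): (T₁ × T₂): 7×7 by 7×13 → 7×13, cost 7·7·13 = 637; (T₃ × T₄): 13×14 by 14×17 → 13×17, cost 13·14·17 = 3094; ((T₁ × T₂) × (T₃ × T₄)): 7×13 by 13×17 → 7×17, cost 7·13·17 = 1547; cumulative 5278. Total 5278.
Difference: |3626 − 5278| = 1652.

1652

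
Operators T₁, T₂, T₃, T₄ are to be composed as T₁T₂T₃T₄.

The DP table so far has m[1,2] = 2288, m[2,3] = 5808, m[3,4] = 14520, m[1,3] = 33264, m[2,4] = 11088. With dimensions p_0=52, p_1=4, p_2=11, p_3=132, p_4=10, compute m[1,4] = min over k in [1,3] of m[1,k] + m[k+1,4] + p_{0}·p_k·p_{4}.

13168

m[1,4] = min over k∈[1,3] of m[1,k]+m[k+1,4]+p_{0}·p_k·p_{4}.
k=1: 0 + 11088 + 52·4·10 = 13168; k=2: 2288 + 14520 + 52·11·10 = 22528; k=3: 33264 + 0 + 52·132·10 = 101904.
Minimum: 13168 at k=1.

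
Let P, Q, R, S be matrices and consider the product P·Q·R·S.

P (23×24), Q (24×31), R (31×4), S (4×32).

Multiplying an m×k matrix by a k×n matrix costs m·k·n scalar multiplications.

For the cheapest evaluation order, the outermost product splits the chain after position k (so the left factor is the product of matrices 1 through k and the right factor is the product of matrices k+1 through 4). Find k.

Adjacent pairs: PQ = 23·24·31 = 17112; QR = 24·31·4 = 2976; RS = 31·4·32 = 3968.
Length 3: P..R: k=1: 0+2976+23·24·4=5184; k=2: 17112+0+23·31·4=19964 → min 5184 | Q..S: k=2: 0+3968+24·31·32=27776; k=3: 2976+0+24·4·32=6048 → min 6048.
Top-level splits: k=1: (P..P)·(Q..S) → 0+6048+23·24·32 = 23712; k=2: (P..Q)·(R..S) → 17112+3968+23·31·32 = 43896; k=3: (P..R)·(S..S) → 5184+0+23·4·32 = 8128.
Best split is after R, i.e. k = 3.

3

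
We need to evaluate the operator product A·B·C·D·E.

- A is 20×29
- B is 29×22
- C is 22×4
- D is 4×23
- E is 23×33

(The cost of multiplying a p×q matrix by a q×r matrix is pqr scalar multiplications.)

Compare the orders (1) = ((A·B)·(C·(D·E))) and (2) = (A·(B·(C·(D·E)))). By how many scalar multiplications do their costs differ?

Order (1) = ((A·B)·(C·(D·E))): (A·B): 20×29 by 29×22 → 20×22, cost 20·29·22 = 12760; (D·E): 4×23 by 23×33 → 4×33, cost 4·23·33 = 3036; (C·(D·E)): 22×4 by 4×33 → 22×33, cost 22·4·33 = 2904; cumulative 5940; ((A·B)·(C·(D·E))): 20×22 by 22×33 → 20×33, cost 20·22·33 = 14520; cumulative 33220. Total 33220.
Order (2) = (A·(B·(C·(D·E)))): (D·E): 4×23 by 23×33 → 4×33, cost 4·23·33 = 3036; (C·(D·E)): 22×4 by 4×33 → 22×33, cost 22·4·33 = 2904; cumulative 5940; (B·(C·(D·E))): 29×22 by 22×33 → 29×33, cost 29·22·33 = 21054; cumulative 26994; (A·(B·(C·(D·E)))): 20×29 by 29×33 → 20×33, cost 20·29·33 = 19140; cumulative 46134. Total 46134.
Difference: |33220 − 46134| = 12914.

12914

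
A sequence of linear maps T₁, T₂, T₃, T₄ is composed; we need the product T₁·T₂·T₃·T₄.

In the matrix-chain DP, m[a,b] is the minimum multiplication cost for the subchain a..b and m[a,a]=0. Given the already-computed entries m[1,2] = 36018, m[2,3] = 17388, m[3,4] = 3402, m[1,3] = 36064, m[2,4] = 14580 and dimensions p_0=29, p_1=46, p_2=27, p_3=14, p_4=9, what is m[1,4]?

m[1,4] = min over k∈[1,3] of m[1,k]+m[k+1,4]+p_{0}·p_k·p_{4}.
k=1: 0 + 14580 + 29·46·9 = 26586; k=2: 36018 + 3402 + 29·27·9 = 46467; k=3: 36064 + 0 + 29·14·9 = 39718.
Minimum: 26586 at k=1.

26586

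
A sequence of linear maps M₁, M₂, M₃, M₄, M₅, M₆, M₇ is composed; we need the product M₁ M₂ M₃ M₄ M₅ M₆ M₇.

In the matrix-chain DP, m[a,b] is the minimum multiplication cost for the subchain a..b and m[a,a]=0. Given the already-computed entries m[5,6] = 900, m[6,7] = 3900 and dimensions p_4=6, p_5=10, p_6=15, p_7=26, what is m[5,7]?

m[5,7] = min over k∈[5,6] of m[5,k]+m[k+1,7]+p_{4}·p_k·p_{7}.
k=5: 0 + 3900 + 6·10·26 = 5460; k=6: 900 + 0 + 6·15·26 = 3240.
Minimum: 3240 at k=6.

3240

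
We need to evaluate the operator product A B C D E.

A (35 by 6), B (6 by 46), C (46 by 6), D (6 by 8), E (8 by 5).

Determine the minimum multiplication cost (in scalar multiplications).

3126

Adjacent pairs: AB = 35·6·46 = 9660; BC = 6·46·6 = 1656; CD = 46·6·8 = 2208; DE = 6·8·5 = 240.
Length 3: A..C: k=1: 0+1656+35·6·6=2916; k=2: 9660+0+35·46·6=19320 → min 2916 | B..D: k=2: 0+2208+6·46·8=4416; k=3: 1656+0+6·6·8=1944 → min 1944 | C..E: k=3: 0+240+46·6·5=1620; k=4: 2208+0+46·8·5=4048 → min 1620.
Length 4: A..D: k=1: 0+1944+35·6·8=3624; k=2: 9660+2208+35·46·8=24748; k=3: 2916+0+35·6·8=4596 → min 3624 | B..E: k=2: 0+1620+6·46·5=3000; k=3: 1656+240+6·6·5=2076; k=4: 1944+0+6·8·5=2184 → min 2076.
Length 5: A..E: k=1: 0+2076+35·6·5=3126; k=2: 9660+1620+35·46·5=19330; k=3: 2916+240+35·6·5=4206; k=4: 3624+0+35·8·5=5024 → min 3126.
Optimal order: (A ((B C) (D E))) with cost 3126.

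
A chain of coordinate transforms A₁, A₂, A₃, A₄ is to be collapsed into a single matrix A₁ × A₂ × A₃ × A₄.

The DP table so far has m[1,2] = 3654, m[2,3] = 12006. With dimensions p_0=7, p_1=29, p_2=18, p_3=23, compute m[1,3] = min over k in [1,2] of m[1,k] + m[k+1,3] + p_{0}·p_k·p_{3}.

6552

m[1,3] = min over k∈[1,2] of m[1,k]+m[k+1,3]+p_{0}·p_k·p_{3}.
k=1: 0 + 12006 + 7·29·23 = 16675; k=2: 3654 + 0 + 7·18·23 = 6552.
Minimum: 6552 at k=2.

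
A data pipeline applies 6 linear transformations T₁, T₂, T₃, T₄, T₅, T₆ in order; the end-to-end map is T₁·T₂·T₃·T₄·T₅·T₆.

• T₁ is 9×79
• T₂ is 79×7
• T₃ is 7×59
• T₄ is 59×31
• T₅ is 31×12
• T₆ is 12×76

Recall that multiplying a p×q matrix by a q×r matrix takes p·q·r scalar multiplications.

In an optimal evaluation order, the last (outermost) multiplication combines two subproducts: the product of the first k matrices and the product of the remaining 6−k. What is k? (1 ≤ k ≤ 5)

5

Adjacent pairs: T₁T₂ = 9·79·7 = 4977; T₂T₃ = 79·7·59 = 32627; T₃T₄ = 7·59·31 = 12803; T₄T₅ = 59·31·12 = 21948; T₅T₆ = 31·12·76 = 28272.
Length 3: T₁..T₃: k=1: 0+32627+9·79·59=74576; k=2: 4977+0+9·7·59=8694 → min 8694 | T₂..T₄: k=2: 0+12803+79·7·31=29946; k=3: 32627+0+79·59·31=177118 → min 29946 | T₃..T₅: k=3: 0+21948+7·59·12=26904; k=4: 12803+0+7·31·12=15407 → min 15407 | T₄..T₆: k=4: 0+28272+59·31·76=167276; k=5: 21948+0+59·12·76=75756 → min 75756.
Length 4: T₁..T₄: k=1: 0+29946+9·79·31=51987; k=2: 4977+12803+9·7·31=19733; k=3: 8694+0+9·59·31=25155 → min 19733 | T₂..T₅: k=2: 0+15407+79·7·12=22043; k=3: 32627+21948+79·59·12=110507; k=4: 29946+0+79·31·12=59334 → min 22043 | T₃..T₆: k=3: 0+75756+7·59·76=107144; k=4: 12803+28272+7·31·76=57567; k=5: 15407+0+7·12·76=21791 → min 21791.
Length 5: T₁..T₅: k=1: 0+22043+9·79·12=30575; k=2: 4977+15407+9·7·12=21140; k=3: 8694+21948+9·59·12=37014; k=4: 19733+0+9·31·12=23081 → min 21140 | T₂..T₆: k=2: 0+21791+79·7·76=63819; k=3: 32627+75756+79·59·76=462619; k=4: 29946+28272+79·31·76=244342; k=5: 22043+0+79·12·76=94091 → min 63819.
Top-level splits: k=1: (T₁..T₁)·(T₂..T₆) → 0+63819+9·79·76 = 117855; k=2: (T₁..T₂)·(T₃..T₆) → 4977+21791+9·7·76 = 31556; k=3: (T₁..T₃)·(T₄..T₆) → 8694+75756+9·59·76 = 124806; k=4: (T₁..T₄)·(T₅..T₆) → 19733+28272+9·31·76 = 69209; k=5: (T₁..T₅)·(T₆..T₆) → 21140+0+9·12·76 = 29348.
Best split is after T₅, i.e. k = 5.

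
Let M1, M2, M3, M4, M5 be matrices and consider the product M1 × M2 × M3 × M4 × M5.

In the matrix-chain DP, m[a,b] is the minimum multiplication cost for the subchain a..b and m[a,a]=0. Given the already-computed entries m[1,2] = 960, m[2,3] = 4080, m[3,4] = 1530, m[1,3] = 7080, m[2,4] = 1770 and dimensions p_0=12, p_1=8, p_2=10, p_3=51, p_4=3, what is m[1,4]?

m[1,4] = min over k∈[1,3] of m[1,k]+m[k+1,4]+p_{0}·p_k·p_{4}.
k=1: 0 + 1770 + 12·8·3 = 2058; k=2: 960 + 1530 + 12·10·3 = 2850; k=3: 7080 + 0 + 12·51·3 = 8916.
Minimum: 2058 at k=1.

2058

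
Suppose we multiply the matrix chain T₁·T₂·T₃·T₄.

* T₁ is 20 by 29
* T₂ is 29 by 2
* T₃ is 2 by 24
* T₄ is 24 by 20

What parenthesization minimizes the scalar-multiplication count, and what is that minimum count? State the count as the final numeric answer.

Adjacent pairs: T₁T₂ = 20·29·2 = 1160; T₂T₃ = 29·2·24 = 1392; T₃T₄ = 2·24·20 = 960.
Length 3: T₁..T₃: k=1: 0+1392+20·29·24=15312; k=2: 1160+0+20·2·24=2120 → min 2120 | T₂..T₄: k=2: 0+960+29·2·20=2120; k=3: 1392+0+29·24·20=15312 → min 2120.
Length 4: T₁..T₄: k=1: 0+2120+20·29·20=13720; k=2: 1160+960+20·2·20=2920; k=3: 2120+0+20·24·20=11720 → min 2920.
Optimal parenthesization: ((T₁·T₂)·(T₃·T₄)) with cost 2920.

2920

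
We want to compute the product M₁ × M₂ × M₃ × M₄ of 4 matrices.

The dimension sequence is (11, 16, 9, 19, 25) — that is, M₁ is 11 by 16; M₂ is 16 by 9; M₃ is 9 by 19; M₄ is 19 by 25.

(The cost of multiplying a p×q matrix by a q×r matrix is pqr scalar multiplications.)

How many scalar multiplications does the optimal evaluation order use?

8334

Adjacent pairs: M₁M₂ = 11·16·9 = 1584; M₂M₃ = 16·9·19 = 2736; M₃M₄ = 9·19·25 = 4275.
Length 3: M₁..M₃: k=1: 0+2736+11·16·19=6080; k=2: 1584+0+11·9·19=3465 → min 3465 | M₂..M₄: k=2: 0+4275+16·9·25=7875; k=3: 2736+0+16·19·25=10336 → min 7875.
Length 4: M₁..M₄: k=1: 0+7875+11·16·25=12275; k=2: 1584+4275+11·9·25=8334; k=3: 3465+0+11·19·25=8690 → min 8334.
Optimal order: ((M₁ × M₂) × (M₃ × M₄)) with cost 8334.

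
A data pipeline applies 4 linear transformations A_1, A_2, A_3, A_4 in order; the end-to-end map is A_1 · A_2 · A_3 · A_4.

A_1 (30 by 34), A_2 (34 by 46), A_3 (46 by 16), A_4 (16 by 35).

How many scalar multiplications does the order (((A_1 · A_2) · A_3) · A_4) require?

(A_1 · A_2): 30×34 by 34×46 → 30×46, cost 30·34·46 = 46920
((A_1 · A_2) · A_3): 30×46 by 46×16 → 30×16, cost 30·46·16 = 22080; cumulative 69000
(((A_1 · A_2) · A_3) · A_4): 30×16 by 16×35 → 30×35, cost 30·16·35 = 16800; cumulative 85800
Total: 85800 scalar multiplications.

85800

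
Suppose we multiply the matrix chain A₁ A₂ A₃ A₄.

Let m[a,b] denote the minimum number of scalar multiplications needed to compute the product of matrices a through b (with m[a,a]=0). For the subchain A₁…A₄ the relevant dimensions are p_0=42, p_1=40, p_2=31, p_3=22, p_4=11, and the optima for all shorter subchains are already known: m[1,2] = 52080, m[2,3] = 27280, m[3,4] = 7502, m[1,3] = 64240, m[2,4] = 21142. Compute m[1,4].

39622

m[1,4] = min over k∈[1,3] of m[1,k]+m[k+1,4]+p_{0}·p_k·p_{4}.
k=1: 0 + 21142 + 42·40·11 = 39622; k=2: 52080 + 7502 + 42·31·11 = 73904; k=3: 64240 + 0 + 42·22·11 = 74404.
Minimum: 39622 at k=1.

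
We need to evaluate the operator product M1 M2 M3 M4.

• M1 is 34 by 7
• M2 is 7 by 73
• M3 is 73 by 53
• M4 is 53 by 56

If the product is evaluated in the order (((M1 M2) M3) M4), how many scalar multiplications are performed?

(M1 M2): 34×7 by 7×73 → 34×73, cost 34·7·73 = 17374
((M1 M2) M3): 34×73 by 73×53 → 34×53, cost 34·73·53 = 131546; cumulative 148920
(((M1 M2) M3) M4): 34×53 by 53×56 → 34×56, cost 34·53·56 = 100912; cumulative 249832
Total: 249832 scalar multiplications.

249832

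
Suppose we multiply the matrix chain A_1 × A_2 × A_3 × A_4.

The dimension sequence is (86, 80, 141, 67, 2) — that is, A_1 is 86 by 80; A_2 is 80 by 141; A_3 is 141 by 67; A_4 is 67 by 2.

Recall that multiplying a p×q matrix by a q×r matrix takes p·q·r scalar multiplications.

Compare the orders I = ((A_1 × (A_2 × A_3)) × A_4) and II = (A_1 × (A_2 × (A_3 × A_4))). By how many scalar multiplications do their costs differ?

Order I = ((A_1 × (A_2 × A_3)) × A_4): (A_2 × A_3): 80×141 by 141×67 → 80×67, cost 80·141·67 = 755760; (A_1 × (A_2 × A_3)): 86×80 by 80×67 → 86×67, cost 86·80·67 = 460960; cumulative 1216720; ((A_1 × (A_2 × A_3)) × A_4): 86×67 by 67×2 → 86×2, cost 86·67·2 = 11524; cumulative 1228244. Total 1228244.
Order II = (A_1 × (A_2 × (A_3 × A_4))): (A_3 × A_4): 141×67 by 67×2 → 141×2, cost 141·67·2 = 18894; (A_2 × (A_3 × A_4)): 80×141 by 141×2 → 80×2, cost 80·141·2 = 22560; cumulative 41454; (A_1 × (A_2 × (A_3 × A_4))): 86×80 by 80×2 → 86×2, cost 86·80·2 = 13760; cumulative 55214. Total 55214.
Difference: |1228244 − 55214| = 1173030.

1173030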